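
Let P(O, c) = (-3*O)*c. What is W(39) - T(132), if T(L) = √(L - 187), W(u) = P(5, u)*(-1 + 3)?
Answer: -1170 - I*√55 ≈ -1170.0 - 7.4162*I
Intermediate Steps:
P(O, c) = -3*O*c
W(u) = -30*u (W(u) = (-3*5*u)*(-1 + 3) = -15*u*2 = -30*u)
T(L) = √(-187 + L)
W(39) - T(132) = -30*39 - √(-187 + 132) = -1170 - √(-55) = -1170 - I*√55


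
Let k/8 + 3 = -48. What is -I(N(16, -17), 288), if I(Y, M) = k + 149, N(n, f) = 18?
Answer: 259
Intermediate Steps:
k = -408 (k = -24 + 8*(-48) = -24 - 384 = -408)
I(Y, M) = -259 (I(Y, M) = -408 + 149 = -259)
-I(N(16, -17), 288) = -1*(-259) = 259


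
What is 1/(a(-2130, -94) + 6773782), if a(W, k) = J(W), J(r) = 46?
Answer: 1/6773828 ≈ 1.4763e-7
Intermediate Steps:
a(W, k) = 46
1/(a(-2130, -94) + 6773782) = 1/(46 + 6773782) = 1/6773828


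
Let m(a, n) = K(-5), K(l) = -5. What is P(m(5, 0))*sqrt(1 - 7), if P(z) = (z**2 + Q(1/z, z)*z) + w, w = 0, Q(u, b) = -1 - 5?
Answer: 55*I*sqrt(6) ≈ 134.72*I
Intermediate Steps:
Q(u, b) = -6
m(a, n) = -5
P(z) = z**2 - 6*z (P(z) = (z**2 - 6*z) + 0 = z**2 - 6*z)
P(m(5, 0))*sqrt(1 - 7) = (-5*(-6 - 5))*sqrt(1 - 7) = (-5*(-11))*sqrt(-6) = 55*(I*sqrt(6)) = 55*I*sqrt(6)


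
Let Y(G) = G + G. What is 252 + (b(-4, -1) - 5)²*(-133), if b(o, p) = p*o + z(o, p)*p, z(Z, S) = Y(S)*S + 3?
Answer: -4536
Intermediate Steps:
Y(G) = 2*G
z(Z, S) = 3 + 2*S² (z(Z, S) = (2*S)*S + 3 = 2*S² + 3 = 3 + 2*S²)
b(o, p) = o*p + p*(3 + 2*p²) (b(o, p) = p*o + (3 + 2*p²)*p = o*p + p*(3 + 2*p²))
252 + (b(-4, -1) - 5)²*(-133) = 252 + (-(3 - 4 + 2*(-1)²) - 5)²*(-133) = 252 + (-(3 - 4 + 2*1) - 5)²*(-133) = 252 + (-(3 - 4 + 2) - 5)²*(-133) = 252 + (-1*1 - 5)²*(-133) = 252 + (-1 - 5)²*(-133) = 252 + (-6)²*(-133) = 252 + 36*(-133) = 252 - 4788 = -4536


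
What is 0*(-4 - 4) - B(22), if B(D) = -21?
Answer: 21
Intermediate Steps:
0*(-4 - 4) - B(22) = 0*(-4 - 4) - 1*(-21) = 0*(-8) + 21 = 0 + 21 = 21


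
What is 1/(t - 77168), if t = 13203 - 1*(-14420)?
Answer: -1/49545 ≈ -2.0184e-5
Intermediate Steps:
t = 27623 (t = 13203 + 14420 = 27623)
1/(t - 77168) = 1/(27623 - 77168) = 1/(-49545) = -1/49545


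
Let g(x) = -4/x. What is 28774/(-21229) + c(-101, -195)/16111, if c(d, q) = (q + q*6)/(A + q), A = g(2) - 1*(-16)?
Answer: -83878624849/61905695839 ≈ -1.3549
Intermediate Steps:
A = 14 (A = -4/2 - 1*(-16) = -4*1/2 + 16 = -2 + 16 = 14)
c(d, q) = 7*q/(14 + q) (c(d, q) = (q + q*6)/(14 + q) = (q + 6*q)/(14 + q) = (7*q)/(14 + q) = 7*q/(14 + q))
28774/(-21229) + c(-101, -195)/16111 = 28774/(-21229) + (7*(-195)/(14 - 195))/16111 = 28774*(-1/21229) + (7*(-195)/(-181))*(1/16111) = -28774/21229 + (7*(-195)*(-1/181))*(1/16111) = -28774/21229 + (1365/181)*(1/16111) = -28774/21229 + 1365/2916091 = -83878624849/61905695839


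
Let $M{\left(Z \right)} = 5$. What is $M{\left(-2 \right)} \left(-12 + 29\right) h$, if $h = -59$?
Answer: $-5015$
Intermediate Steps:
$M{\left(-2 \right)} \left(-12 + 29\right) h = 5 \left(-12 + 29\right) \left(-59\right) = 5 \cdot 17 \left(-59\right) = 85 \left(-59\right) = -5015$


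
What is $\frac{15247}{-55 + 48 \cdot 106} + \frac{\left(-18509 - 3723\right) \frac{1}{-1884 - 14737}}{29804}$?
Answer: $\frac{1888263276951}{623302176343} \approx 3.0294$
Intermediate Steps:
$\frac{15247}{-55 + 48 \cdot 106} + \frac{\left(-18509 - 3723\right) \frac{1}{-1884 - 14737}}{29804} = \frac{15247}{-55 + 5088} + - \frac{22232}{-16621} \cdot \frac{1}{29804} = \frac{15247}{5033} + \left(-22232\right) \left(- \frac{1}{16621}\right) \frac{1}{29804} = 15247 \cdot \frac{1}{5033} + \frac{22232}{16621} \cdot \frac{1}{29804} = \frac{15247}{5033} + \frac{5558}{123843071} = \frac{1888263276951}{623302176343}$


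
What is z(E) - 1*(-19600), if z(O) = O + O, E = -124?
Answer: 19352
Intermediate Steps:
z(O) = 2*O
z(E) - 1*(-19600) = 2*(-124) - 1*(-19600) = -248 + 19600 = 19352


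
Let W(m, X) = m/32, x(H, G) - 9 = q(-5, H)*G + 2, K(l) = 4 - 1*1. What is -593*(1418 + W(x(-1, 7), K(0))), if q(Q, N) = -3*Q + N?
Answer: -26972605/32 ≈ -8.4289e+5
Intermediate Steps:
q(Q, N) = N - 3*Q
K(l) = 3 (K(l) = 4 - 1 = 3)
x(H, G) = 11 + G*(15 + H) (x(H, G) = 9 + ((H - 3*(-5))*G + 2) = 9 + ((H + 15)*G + 2) = 9 + ((15 + H)*G + 2) = 9 + (G*(15 + H) + 2) = 9 + (2 + G*(15 + H)) = 11 + G*(15 + H))
W(m, X) = m/32 (W(m, X) = m*(1/32) = m/32)
-593*(1418 + W(x(-1, 7), K(0))) = -593*(1418 + (11 + 7*(15 - 1))/32) = -593*(1418 + (11 + 7*14)/32) = -593*(1418 + (11 + 98)/32) = -593*(1418 + (1/32)*109) = -593*(1418 + 109/32) = -593*45485/32 = -26972605/32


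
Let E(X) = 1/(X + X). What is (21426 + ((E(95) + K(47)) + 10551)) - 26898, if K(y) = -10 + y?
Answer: 972041/190 ≈ 5116.0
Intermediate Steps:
E(X) = 1/(2*X)
(21426 + ((E(95) + K(47)) + 10551)) - 26898 = (21426 + (((½)/95 + (-10 + 47)) + 10551)) - 26898 = (21426 + (((½)*(1/95) + 37) + 10551)) - 26898 = (21426 + ((1/190 + 37) + 10551)) - 26898 = (21426 + (7031/190 + 10551)) - 26898 = (21426 + 2011721/190) - 26898 = 6082661/190 - 26898 = 972041/190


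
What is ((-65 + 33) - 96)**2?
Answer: 16384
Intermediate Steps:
((-65 + 33) - 96)**2 = (-32 - 96)**2 = (-128)**2 = 16384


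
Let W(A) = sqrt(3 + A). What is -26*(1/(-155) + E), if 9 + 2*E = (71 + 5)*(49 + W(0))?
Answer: -7485699/155 - 988*sqrt(3) ≈ -50006.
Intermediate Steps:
E = 3715/2 + 38*sqrt(3) (E = -9/2 + ((71 + 5)*(49 + sqrt(3 + 0)))/2 = -9/2 + (76*(49 + sqrt(3)))/2 = -9/2 + (3724 + 76*sqrt(3))/2 = -9/2 + (1862 + 38*sqrt(3)) = 3715/2 + 38*sqrt(3) ≈ 1923.3)
-26*(1/(-155) + E) = -26*(1/(-155) + (3715/2 + 38*sqrt(3))) = -26*(-1/155 + (3715/2 + 38*sqrt(3))) = -26*(575823/310 + 38*sqrt(3)) = -7485699/155 - 988*sqrt(3)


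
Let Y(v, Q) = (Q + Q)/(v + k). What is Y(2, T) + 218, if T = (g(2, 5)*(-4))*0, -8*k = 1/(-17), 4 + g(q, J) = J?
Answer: 218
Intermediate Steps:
g(q, J) = -4 + J
k = 1/136 (k = -⅛/(-17) = -⅛*(-1/17) = 1/136 ≈ 0.0073529)
T = 0 (T = ((-4 + 5)*(-4))*0 = (1*(-4))*0 = -4*0 = 0)
Y(v, Q) = 2*Q/(1/136 + v) (Y(v, Q) = (Q + Q)/(v + 1/136) = (2*Q)/(1/136 + v) = 2*Q/(1/136 + v))
Y(2, T) + 218 = 272*0/(1 + 136*2) + 218 = 272*0/(1 + 272) + 218 = 272*0/273 + 218 = 272*0*(1/273) + 218 = 0 + 218 = 218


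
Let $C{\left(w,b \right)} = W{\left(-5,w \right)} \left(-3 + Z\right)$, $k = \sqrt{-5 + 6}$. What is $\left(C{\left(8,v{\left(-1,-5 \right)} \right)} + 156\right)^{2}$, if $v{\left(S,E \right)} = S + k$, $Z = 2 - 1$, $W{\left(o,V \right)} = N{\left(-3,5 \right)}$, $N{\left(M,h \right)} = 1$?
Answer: $23716$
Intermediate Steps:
$W{\left(o,V \right)} = 1$
$k = 1$ ($k = \sqrt{1} = 1$)
$Z = 1$ ($Z = 2 - 1 = 1$)
$v{\left(S,E \right)} = 1 + S$ ($v{\left(S,E \right)} = S + 1 = 1 + S$)
$C{\left(w,b \right)} = -2$ ($C{\left(w,b \right)} = 1 \left(-3 + 1\right) = 1 \left(-2\right) = -2$)
$\left(C{\left(8,v{\left(-1,-5 \right)} \right)} + 156\right)^{2} = \left(-2 + 156\right)^{2} = 154^{2} = 23716$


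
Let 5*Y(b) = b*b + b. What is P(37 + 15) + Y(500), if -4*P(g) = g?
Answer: 50087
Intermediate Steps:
P(g) = -g/4
Y(b) = b/5 + b²/5 (Y(b) = (b*b + b)/5 = (b² + b)/5 = (b + b²)/5 = b/5 + b²/5)
P(37 + 15) + Y(500) = -(37 + 15)/4 + (⅕)*500*(1 + 500) = -¼*52 + (⅕)*500*501 = -13 + 50100 = 50087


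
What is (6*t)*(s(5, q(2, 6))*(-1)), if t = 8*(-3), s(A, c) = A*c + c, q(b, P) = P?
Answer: 5184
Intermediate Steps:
s(A, c) = c + A*c
t = -24
(6*t)*(s(5, q(2, 6))*(-1)) = (6*(-24))*((6*(1 + 5))*(-1)) = -144*6*6*(-1) = -5184*(-1) = -144*(-36) = 5184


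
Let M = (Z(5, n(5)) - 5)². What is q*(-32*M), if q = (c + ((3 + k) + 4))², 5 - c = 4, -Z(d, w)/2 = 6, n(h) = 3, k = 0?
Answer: -591872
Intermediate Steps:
Z(d, w) = -12 (Z(d, w) = -2*6 = -12)
c = 1 (c = 5 - 1*4 = 5 - 4 = 1)
M = 289 (M = (-12 - 5)² = (-17)² = 289)
q = 64 (q = (1 + ((3 + 0) + 4))² = (1 + (3 + 4))² = (1 + 7)² = 8² = 64)
q*(-32*M) = 64*(-32*289) = 64*(-9248) = -591872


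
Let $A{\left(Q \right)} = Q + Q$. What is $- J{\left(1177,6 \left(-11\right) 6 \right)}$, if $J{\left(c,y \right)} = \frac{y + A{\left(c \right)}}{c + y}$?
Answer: $- \frac{178}{71} \approx -2.507$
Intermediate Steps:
$A{\left(Q \right)} = 2 Q$
$J{\left(c,y \right)} = \frac{y + 2 c}{c + y}$
$- J{\left(1177,6 \left(-11\right) 6 \right)} = - \frac{6 \left(-11\right) 6 + 2 \cdot 1177}{1177 + 6 \left(-11\right) 6} = - \frac{\left(-66\right) 6 + 2354}{1177 - 396} = - \frac{-396 + 2354}{1177 - 396} = - \frac{1958}{781} = \left(-1\right) \frac{178}{71} = - \frac{178}{71}$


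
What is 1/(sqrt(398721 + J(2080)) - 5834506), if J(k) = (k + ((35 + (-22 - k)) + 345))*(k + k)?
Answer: -5834506/34041458376035 - 23*sqrt(3569)/34041458376035 ≈ -1.7143e-7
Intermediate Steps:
J(k) = 716*k (J(k) = (k + ((13 - k) + 345))*(2*k) = (k + (358 - k))*(2*k) = 358*(2*k) = 716*k)
1/(sqrt(398721 + J(2080)) - 5834506) = 1/(sqrt(398721 + 716*2080) - 5834506) = 1/(sqrt(398721 + 1489280) - 5834506) = 1/(sqrt(1888001) - 5834506) = 1/(23*sqrt(3569) - 5834506) = 1/(-5834506 + 23*sqrt(3569))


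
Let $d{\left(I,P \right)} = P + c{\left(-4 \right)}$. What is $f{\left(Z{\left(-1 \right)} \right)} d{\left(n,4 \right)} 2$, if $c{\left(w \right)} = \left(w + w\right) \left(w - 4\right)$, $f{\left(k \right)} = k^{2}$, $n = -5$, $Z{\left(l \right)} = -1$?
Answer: $136$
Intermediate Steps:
$c{\left(w \right)} = 2 w \left(-4 + w\right)$
$d{\left(I,P \right)} = 64 + P$ ($d{\left(I,P \right)} = P + 2 \left(-4\right) \left(-4 - 4\right) = P + 2 \left(-4\right) \left(-8\right) = P + 64 = 64 + P$)
$f{\left(Z{\left(-1 \right)} \right)} d{\left(n,4 \right)} 2 = \left(-1\right)^{2} \left(64 + 4\right) 2 = 1 \cdot 68 \cdot 2 = 68 \cdot 2 = 136$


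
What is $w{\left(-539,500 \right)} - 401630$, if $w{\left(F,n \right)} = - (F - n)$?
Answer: $-400591$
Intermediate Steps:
$w{\left(F,n \right)} = n - F$
$w{\left(-539,500 \right)} - 401630 = \left(500 - -539\right) - 401630 = \left(500 + 539\right) - 401630 = 1039 - 401630 = -400591$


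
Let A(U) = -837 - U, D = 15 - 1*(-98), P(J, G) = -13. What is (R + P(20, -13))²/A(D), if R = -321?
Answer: -55778/475 ≈ -117.43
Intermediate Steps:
D = 113 (D = 15 + 98 = 113)
(R + P(20, -13))²/A(D) = (-321 - 13)²/(-837 - 1*113) = (-334)²/(-837 - 113) = 111556/(-950) = 111556*(-1/950) = -55778/475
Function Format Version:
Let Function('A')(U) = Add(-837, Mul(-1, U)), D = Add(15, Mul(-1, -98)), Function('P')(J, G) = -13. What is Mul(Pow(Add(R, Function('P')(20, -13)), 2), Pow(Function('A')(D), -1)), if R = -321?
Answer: Rational(-55778, 475) ≈ -117.43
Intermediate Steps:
D = 113 (D = Add(15, 98) = 113)
Mul(Pow(Add(R, Function('P')(20, -13)), 2), Pow(Function('A')(D), -1)) = Mul(Pow(Add(-321, -13), 2), Pow(Add(-837, Mul(-1, 113)), -1)) = Mul(Pow(-334, 2), Pow(Add(-837, -113), -1)) = Mul(111556, Pow(-950, -1)) = Mul(111556, Rational(-1, 950)) = Rational(-55778, 475)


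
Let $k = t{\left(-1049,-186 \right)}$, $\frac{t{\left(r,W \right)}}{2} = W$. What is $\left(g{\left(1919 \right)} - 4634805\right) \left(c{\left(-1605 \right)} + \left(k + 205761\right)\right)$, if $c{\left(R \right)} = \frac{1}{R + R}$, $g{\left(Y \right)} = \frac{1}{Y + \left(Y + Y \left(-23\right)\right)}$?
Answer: $- \frac{462941710333481284}{486315} \approx -9.5194 \cdot 10^{11}$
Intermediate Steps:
$t{\left(r,W \right)} = 2 W$
$k = -372$ ($k = 2 \left(-186\right) = -372$)
$g{\left(Y \right)} = - \frac{1}{21 Y}$ ($g{\left(Y \right)} = \frac{1}{Y + \left(Y - 23 Y\right)} = \frac{1}{Y - 22 Y} = \frac{1}{\left(-21\right) Y} = - \frac{1}{21 Y}$)
$c{\left(R \right)} = \frac{1}{2 R}$
$\left(g{\left(1919 \right)} - 4634805\right) \left(c{\left(-1605 \right)} + \left(k + 205761\right)\right) = \left(- \frac{1}{21 \cdot 1919} - 4634805\right) \left(\frac{1}{2 \left(-1605\right)} + \left(-372 + 205761\right)\right) = \left(\left(- \frac{1}{21}\right) \frac{1}{1919} - 4634805\right) \left(\frac{1}{2} \left(- \frac{1}{1605}\right) + 205389\right) = \left(- \frac{1}{40299} - 4634805\right) \left(- \frac{1}{3210} + 205389\right) = \left(- \frac{186778006696}{40299}\right) \frac{659298689}{3210} = - \frac{462941710333481284}{486315}$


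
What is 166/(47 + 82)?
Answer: 166/129 ≈ 1.2868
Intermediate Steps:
166/(47 + 82) = 166/129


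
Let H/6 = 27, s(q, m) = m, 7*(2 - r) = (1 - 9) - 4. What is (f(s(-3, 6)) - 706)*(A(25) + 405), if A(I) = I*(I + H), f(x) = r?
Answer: -24973280/7 ≈ -3.5676e+6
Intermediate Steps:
r = 26/7 (r = 2 - ((1 - 9) - 4)/7 = 2 - (-8 - 4)/7 = 2 - ⅐*(-12) = 2 + 12/7 = 26/7 ≈ 3.7143)
H = 162 (H = 6*27 = 162)
f(x) = 26/7
A(I) = I*(162 + I) (A(I) = I*(I + 162) = I*(162 + I))
(f(s(-3, 6)) - 706)*(A(25) + 405) = (26/7 - 706)*(25*(162 + 25) + 405) = -4916*(25*187 + 405)/7 = -4916*(4675 + 405)/7 = -4916/7*5080 = -24973280/7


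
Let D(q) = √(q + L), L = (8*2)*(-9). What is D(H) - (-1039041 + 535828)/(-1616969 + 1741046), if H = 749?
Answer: 503213/124077 + 11*√5 ≈ 28.652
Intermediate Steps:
L = -144 (L = 16*(-9) = -144)
D(q) = √(-144 + q) (D(q) = √(q - 144) = √(-144 + q))
D(H) - (-1039041 + 535828)/(-1616969 + 1741046) = √(-144 + 749) - (-1039041 + 535828)/(-1616969 + 1741046) = √605 - (-503213)/124077 = 11*√5 - (-503213)/124077 = 11*√5 - 1*(-503213/124077) = 11*√5 + 503213/124077 = 503213/124077 + 11*√5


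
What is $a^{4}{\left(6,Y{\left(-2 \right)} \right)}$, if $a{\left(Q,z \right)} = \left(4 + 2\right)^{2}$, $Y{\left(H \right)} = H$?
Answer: $1679616$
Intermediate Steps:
$a{\left(Q,z \right)} = 36$ ($a{\left(Q,z \right)} = 6^{2} = 36$)
$a^{4}{\left(6,Y{\left(-2 \right)} \right)} = 36^{4} = 1679616$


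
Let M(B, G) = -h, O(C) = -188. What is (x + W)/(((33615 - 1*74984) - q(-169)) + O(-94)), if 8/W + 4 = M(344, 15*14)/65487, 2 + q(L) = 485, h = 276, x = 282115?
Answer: -3082366661/459329040 ≈ -6.7106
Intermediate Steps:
q(L) = 483 (q(L) = -2 + 485 = 483)
M(B, G) = -276 (M(B, G) = -1*276 = -276)
W = -21829/10926 (W = 8/(-4 - 276/65487) = 8/(-4 - 276*1/65487) = 8/(-4 - 92/21829) = 8/(-87408/21829) = 8*(-21829/87408) = -21829/10926 ≈ -1.9979)
(x + W)/(((33615 - 1*74984) - q(-169)) + O(-94)) = (282115 - 21829/10926)/(((33615 - 1*74984) - 1*483) - 188) = 3082366661/(10926*(((33615 - 74984) - 483) - 188)) = 3082366661/(10926*((-41369 - 483) - 188)) = 3082366661/(10926*(-41852 - 188)) = (3082366661/10926)/(-42040) = (3082366661/10926)*(-1/42040) = -3082366661/459329040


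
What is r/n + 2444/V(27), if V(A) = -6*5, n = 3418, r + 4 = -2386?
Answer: -2106323/25635 ≈ -82.166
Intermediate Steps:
r = -2390 (r = -4 - 2386 = -2390)
V(A) = -30
r/n + 2444/V(27) = -2390/3418 + 2444/(-30) = -2390*1/3418 + 2444*(-1/30) = -1195/1709 - 1222/15 = -2106323/25635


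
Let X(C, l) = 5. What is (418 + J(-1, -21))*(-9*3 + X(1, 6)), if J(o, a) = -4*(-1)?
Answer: -9284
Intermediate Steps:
J(o, a) = 4
(418 + J(-1, -21))*(-9*3 + X(1, 6)) = (418 + 4)*(-9*3 + 5) = 422*(-27 + 5) = 422*(-22) = -9284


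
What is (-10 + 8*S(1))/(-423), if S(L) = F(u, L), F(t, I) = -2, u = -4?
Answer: 26/423 ≈ 0.061466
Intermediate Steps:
S(L) = -2
(-10 + 8*S(1))/(-423) = (-10 + 8*(-2))/(-423) = (-10 - 16)*(-1/423) = -26*(-1/423) = 26/423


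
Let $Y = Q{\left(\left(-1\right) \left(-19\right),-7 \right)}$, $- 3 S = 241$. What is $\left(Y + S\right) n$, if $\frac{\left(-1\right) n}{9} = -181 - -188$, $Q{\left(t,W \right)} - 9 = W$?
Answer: $4935$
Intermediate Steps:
$Q{\left(t,W \right)} = 9 + W$
$S = - \frac{241}{3}$ ($S = \left(- \frac{1}{3}\right) 241 = - \frac{241}{3} \approx -80.333$)
$n = -63$ ($n = - 9 \left(-181 - -188\right) = - 9 \left(-181 + 188\right) = \left(-9\right) 7 = -63$)
$Y = 2$ ($Y = 9 - 7 = 2$)
$\left(Y + S\right) n = \left(2 - \frac{241}{3}\right) \left(-63\right) = \left(- \frac{235}{3}\right) \left(-63\right) = 4935$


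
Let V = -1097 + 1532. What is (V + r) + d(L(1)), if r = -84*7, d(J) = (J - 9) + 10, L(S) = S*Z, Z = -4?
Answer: -156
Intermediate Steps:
L(S) = -4*S (L(S) = S*(-4) = -4*S)
V = 435
d(J) = 1 + J (d(J) = (-9 + J) + 10 = 1 + J)
r = -588
(V + r) + d(L(1)) = (435 - 588) + (1 - 4*1) = -153 + (1 - 4) = -153 - 3 = -156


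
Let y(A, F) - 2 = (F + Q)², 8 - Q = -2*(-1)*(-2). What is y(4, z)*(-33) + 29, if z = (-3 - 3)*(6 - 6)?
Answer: -4789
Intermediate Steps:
Q = 12 (Q = 8 - (-2*(-1))*(-2) = 8 - 2*(-2) = 8 - 1*(-4) = 8 + 4 = 12)
z = 0 (z = -6*0 = 0)
y(A, F) = 2 + (12 + F)² (y(A, F) = 2 + (F + 12)² = 2 + (12 + F)²)
y(4, z)*(-33) + 29 = (2 + (12 + 0)²)*(-33) + 29 = (2 + 12²)*(-33) + 29 = (2 + 144)*(-33) + 29 = 146*(-33) + 29 = -4818 + 29 = -4789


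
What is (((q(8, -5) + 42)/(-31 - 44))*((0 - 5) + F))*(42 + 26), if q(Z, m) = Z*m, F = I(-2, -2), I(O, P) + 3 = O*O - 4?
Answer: 1088/75 ≈ 14.507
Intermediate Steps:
I(O, P) = -7 + O² (I(O, P) = -3 + (O*O - 4) = -3 + (O² - 4) = -3 + (-4 + O²) = -7 + O²)
F = -3 (F = -7 + (-2)² = -7 + 4 = -3)
(((q(8, -5) + 42)/(-31 - 44))*((0 - 5) + F))*(42 + 26) = (((8*(-5) + 42)/(-31 - 44))*((0 - 5) - 3))*(42 + 26) = (((-40 + 42)/(-75))*(-5 - 3))*68 = ((2*(-1/75))*(-8))*68 = -2/75*(-8)*68 = (16/75)*68 = 1088/75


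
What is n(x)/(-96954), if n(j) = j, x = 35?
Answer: -35/96954 ≈ -0.00036100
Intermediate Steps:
n(x)/(-96954) = 35/(-96954) = 35*(-1/96954) = -35/96954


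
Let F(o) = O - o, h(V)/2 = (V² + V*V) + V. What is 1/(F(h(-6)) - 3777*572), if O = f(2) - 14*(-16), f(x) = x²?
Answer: -1/2160348 ≈ -4.6289e-7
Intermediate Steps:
O = 228 (O = 2² - 14*(-16) = 4 + 224 = 228)
h(V) = 2*V + 4*V² (h(V) = 2*((V² + V*V) + V) = 2*((V² + V²) + V) = 2*(2*V² + V) = 2*(V + 2*V²) = 2*V + 4*V²)
F(o) = 228 - o
1/(F(h(-6)) - 3777*572) = 1/((228 - 2*(-6)*(1 + 2*(-6))) - 3777*572) = 1/((228 - 2*(-6)*(1 - 12)) - 2160444) = 1/((228 - 2*(-6)*(-11)) - 2160444) = 1/((228 - 1*132) - 2160444) = 1/((228 - 132) - 2160444) = 1/(96 - 2160444) = 1/(-2160348) = -1/2160348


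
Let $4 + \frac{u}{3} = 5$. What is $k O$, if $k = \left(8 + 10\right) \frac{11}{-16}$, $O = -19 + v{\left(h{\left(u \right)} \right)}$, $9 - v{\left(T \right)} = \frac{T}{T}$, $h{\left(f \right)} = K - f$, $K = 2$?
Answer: $\frac{1089}{8} \approx 136.13$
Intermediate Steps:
$u = 3$ ($u = -12 + 3 \cdot 5 = -12 + 15 = 3$)
$h{\left(f \right)} = 2 - f$
$v{\left(T \right)} = 8$ ($v{\left(T \right)} = 9 - \frac{T}{T} = 9 - 1 = 8$)
$O = -11$ ($O = -19 + 8 = -11$)
$k = - \frac{99}{8}$ ($k = 18 \cdot 11 \left(- \frac{1}{16}\right) = 18 \left(- \frac{11}{16}\right) = - \frac{99}{8} \approx -12.375$)
$k O = \left(- \frac{99}{8}\right) \left(-11\right) = \frac{1089}{8}$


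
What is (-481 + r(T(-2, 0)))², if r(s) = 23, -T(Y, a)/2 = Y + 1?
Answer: 209764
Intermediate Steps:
T(Y, a) = -2 - 2*Y (T(Y, a) = -2*(Y + 1) = -2*(1 + Y) = -2 - 2*Y)
(-481 + r(T(-2, 0)))² = (-481 + 23)² = (-458)² = 209764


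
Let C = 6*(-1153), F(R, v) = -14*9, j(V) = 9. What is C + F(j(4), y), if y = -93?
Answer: -7044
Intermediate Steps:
F(R, v) = -126
C = -6918
C + F(j(4), y) = -6918 - 126 = -7044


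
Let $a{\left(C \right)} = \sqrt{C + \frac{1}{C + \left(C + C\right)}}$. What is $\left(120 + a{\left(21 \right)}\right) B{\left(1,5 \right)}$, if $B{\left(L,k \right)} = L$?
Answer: $120 + \frac{2 \sqrt{2317}}{21} \approx 124.58$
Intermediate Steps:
$a{\left(C \right)} = \sqrt{C + \frac{1}{3 C}}$ ($a{\left(C \right)} = \sqrt{C + \frac{1}{C + 2 C}} = \sqrt{C + \frac{1}{3 C}}$)
$\left(120 + a{\left(21 \right)}\right) B{\left(1,5 \right)} = \left(120 + \frac{\sqrt{\frac{3}{21} + 9 \cdot 21}}{3}\right) 1 = \left(120 + \frac{\sqrt{3 \cdot \frac{1}{21} + 189}}{3}\right) 1 = \left(120 + \frac{\sqrt{\frac{1}{7} + 189}}{3}\right) 1 = \left(120 + \frac{\sqrt{\frac{1324}{7}}}{3}\right) 1 = \left(120 + \frac{\frac{2}{7} \sqrt{2317}}{3}\right) 1 = \left(120 + \frac{2 \sqrt{2317}}{21}\right) 1 = 120 + \frac{2 \sqrt{2317}}{21}$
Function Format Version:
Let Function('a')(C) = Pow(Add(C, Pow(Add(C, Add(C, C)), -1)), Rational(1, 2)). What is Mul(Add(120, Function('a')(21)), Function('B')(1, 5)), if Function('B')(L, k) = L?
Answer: Add(120, Mul(Rational(2, 21), Pow(2317, Rational(1, 2)))) ≈ 124.58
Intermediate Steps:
Function('a')(C) = Pow(Add(C, Mul(Rational(1, 3), Pow(C, -1))), Rational(1, 2)) (Function('a')(C) = Pow(Add(C, Pow(Add(C, Mul(2, C)), -1)), Rational(1, 2)) = Pow(Add(C, Pow(Mul(3, C), -1)), Rational(1, 2)) = Pow(Add(C, Mul(Rational(1, 3), Pow(C, -1))), Rational(1, 2)))
Mul(Add(120, Function('a')(21)), Function('B')(1, 5)) = Mul(Add(120, Mul(Rational(1, 3), Pow(Add(Mul(3, Pow(21, -1)), Mul(9, 21)), Rational(1, 2)))), 1) = Mul(Add(120, Mul(Rational(1, 3), Pow(Add(Mul(3, Rational(1, 21)), 189), Rational(1, 2)))), 1) = Mul(Add(120, Mul(Rational(1, 3), Pow(Add(Rational(1, 7), 189), Rational(1, 2)))), 1) = Mul(Add(120, Mul(Rational(1, 3), Pow(Rational(1324, 7), Rational(1, 2)))), 1) = Mul(Add(120, Mul(Rational(1, 3), Mul(Rational(2, 7), Pow(2317, Rational(1, 2))))), 1) = Mul(Add(120, Mul(Rational(2, 21), Pow(2317, Rational(1, 2)))), 1) = Add(120, Mul(Rational(2, 21), Pow(2317, Rational(1, 2))))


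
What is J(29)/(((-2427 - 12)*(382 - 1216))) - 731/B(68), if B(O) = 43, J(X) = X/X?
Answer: -34580141/2034126 ≈ -17.000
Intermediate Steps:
J(X) = 1
J(29)/(((-2427 - 12)*(382 - 1216))) - 731/B(68) = 1/((-2427 - 12)*(382 - 1216)) - 731/43 = 1/(-2439*(-834)) - 731*1/43 = 1/2034126 - 17 = -34580141/2034126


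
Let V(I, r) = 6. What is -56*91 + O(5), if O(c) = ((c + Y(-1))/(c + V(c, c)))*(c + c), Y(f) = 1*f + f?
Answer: -56026/11 ≈ -5093.3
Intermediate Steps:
Y(f) = 2*f (Y(f) = f + f = 2*f)
O(c) = 2*c*(-2 + c)/(6 + c) (O(c) = ((c + 2*(-1))/(c + 6))*(c + c) = ((c - 2)/(6 + c))*(2*c) = ((-2 + c)/(6 + c))*(2*c) = 2*c*(-2 + c)/(6 + c))
-56*91 + O(5) = -56*91 + 2*5*(-2 + 5)/(6 + 5) = -5096 + 2*5*3/11 = -5096 + 2*5*(1/11)*3 = -5096 + 30/11 = -56026/11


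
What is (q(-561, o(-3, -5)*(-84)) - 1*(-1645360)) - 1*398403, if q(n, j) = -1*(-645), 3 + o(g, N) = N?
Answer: 1247602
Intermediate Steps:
o(g, N) = -3 + N
q(n, j) = 645
(q(-561, o(-3, -5)*(-84)) - 1*(-1645360)) - 1*398403 = (645 - 1*(-1645360)) - 1*398403 = (645 + 1645360) - 398403 = 1646005 - 398403 = 1247602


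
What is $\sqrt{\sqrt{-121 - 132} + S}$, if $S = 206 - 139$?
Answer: $\sqrt{67 + i \sqrt{253}} \approx 8.242 + 0.96493 i$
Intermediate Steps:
$S = 67$
$\sqrt{\sqrt{-121 - 132} + S} = \sqrt{\sqrt{-121 - 132} + 67} = \sqrt{\sqrt{-253} + 67} = \sqrt{i \sqrt{253} + 67} = \sqrt{67 + i \sqrt{253}}$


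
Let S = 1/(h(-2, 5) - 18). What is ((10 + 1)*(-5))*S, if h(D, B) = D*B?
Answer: 55/28 ≈ 1.9643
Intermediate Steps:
h(D, B) = B*D
S = -1/28 (S = 1/(5*(-2) - 18) = 1/(-10 - 18) = 1/(-28) = -1/28 ≈ -0.035714)
((10 + 1)*(-5))*S = ((10 + 1)*(-5))*(-1/28) = (11*(-5))*(-1/28) = -55*(-1/28) = 55/28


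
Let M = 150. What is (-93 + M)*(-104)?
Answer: -5928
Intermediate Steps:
(-93 + M)*(-104) = (-93 + 150)*(-104) = 57*(-104) = -5928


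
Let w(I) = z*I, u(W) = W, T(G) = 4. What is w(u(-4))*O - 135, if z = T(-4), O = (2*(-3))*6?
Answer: 441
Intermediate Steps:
O = -36 (O = -6*6 = -36)
z = 4
w(I) = 4*I
w(u(-4))*O - 135 = (4*(-4))*(-36) - 135 = -16*(-36) - 135 = 576 - 135 = 441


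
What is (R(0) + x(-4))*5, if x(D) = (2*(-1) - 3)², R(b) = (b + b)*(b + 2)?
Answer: 125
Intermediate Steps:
R(b) = 2*b*(2 + b) (R(b) = (2*b)*(2 + b) = 2*b*(2 + b))
x(D) = 25 (x(D) = (-2 - 3)² = (-5)² = 25)
(R(0) + x(-4))*5 = (2*0*(2 + 0) + 25)*5 = (2*0*2 + 25)*5 = (0 + 25)*5 = 25*5 = 125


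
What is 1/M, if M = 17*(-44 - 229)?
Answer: -1/4641 ≈ -0.00021547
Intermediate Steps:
M = -4641 (M = 17*(-273) = -4641)
1/M = 1/(-4641) = -1/4641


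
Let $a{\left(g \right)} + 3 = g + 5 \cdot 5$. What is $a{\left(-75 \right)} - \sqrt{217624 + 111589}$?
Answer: $-53 - \sqrt{329213} \approx -626.77$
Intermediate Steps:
$a{\left(g \right)} = 22 + g$ ($a{\left(g \right)} = -3 + \left(g + 5 \cdot 5\right) = -3 + \left(g + 25\right) = -3 + \left(25 + g\right) = 22 + g$)
$a{\left(-75 \right)} - \sqrt{217624 + 111589} = \left(22 - 75\right) - \sqrt{217624 + 111589} = -53 - \sqrt{329213}$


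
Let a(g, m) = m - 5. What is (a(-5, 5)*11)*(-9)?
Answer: 0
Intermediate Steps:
a(g, m) = -5 + m
(a(-5, 5)*11)*(-9) = ((-5 + 5)*11)*(-9) = (0*11)*(-9) = 0*(-9) = 0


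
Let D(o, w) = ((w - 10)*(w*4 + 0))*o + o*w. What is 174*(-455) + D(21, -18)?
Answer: -37212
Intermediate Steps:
D(o, w) = o*w + 4*o*w*(-10 + w) (D(o, w) = ((-10 + w)*(4*w + 0))*o + o*w = ((-10 + w)*(4*w))*o + o*w = (4*w*(-10 + w))*o + o*w = 4*o*w*(-10 + w) + o*w = o*w + 4*o*w*(-10 + w))
174*(-455) + D(21, -18) = 174*(-455) + 21*(-18)*(-39 + 4*(-18)) = -79170 + 21*(-18)*(-39 - 72) = -79170 + 21*(-18)*(-111) = -79170 + 41958 = -37212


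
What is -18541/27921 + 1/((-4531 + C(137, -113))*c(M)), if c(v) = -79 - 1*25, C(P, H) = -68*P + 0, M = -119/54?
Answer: -117623981/177130824 ≈ -0.66405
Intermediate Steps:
M = -119/54 (M = -119*1/54 = -119/54 ≈ -2.2037)
C(P, H) = -68*P
c(v) = -104 (c(v) = -79 - 25 = -104)
-18541/27921 + 1/((-4531 + C(137, -113))*c(M)) = -18541/27921 + 1/(-4531 - 68*137*(-104)) = -18541*1/27921 - 1/104/(-4531 - 9316) = -18541/27921 - 1/104/(-13847) = -18541/27921 - 1/13847*(-1/104) = -18541/27921 + 1/1440088 = -117623981/177130824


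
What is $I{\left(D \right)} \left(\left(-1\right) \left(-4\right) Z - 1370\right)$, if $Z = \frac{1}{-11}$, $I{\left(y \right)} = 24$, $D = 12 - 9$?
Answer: $- \frac{361776}{11} \approx -32889.0$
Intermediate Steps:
$D = 3$
$Z = - \frac{1}{11} \approx -0.090909$
$I{\left(D \right)} \left(\left(-1\right) \left(-4\right) Z - 1370\right) = 24 \left(\left(-1\right) \left(-4\right) \left(- \frac{1}{11}\right) - 1370\right) = 24 \left(4 \left(- \frac{1}{11}\right) - 1370\right) = 24 \left(- \frac{4}{11} - 1370\right) = 24 \left(- \frac{15074}{11}\right) = - \frac{361776}{11}$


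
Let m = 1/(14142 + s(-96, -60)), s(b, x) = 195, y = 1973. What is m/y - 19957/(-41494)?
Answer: 564521724751/1173736670094 ≈ 0.48096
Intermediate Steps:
m = 1/14337 (m = 1/(14142 + 195) = 1/14337 ≈ 6.9750e-5)
m/y - 19957/(-41494) = (1/14337)/1973 - 19957/(-41494) = (1/14337)*(1/1973) - 19957*(-1/41494) = 1/28286901 + 19957/41494 = 564521724751/1173736670094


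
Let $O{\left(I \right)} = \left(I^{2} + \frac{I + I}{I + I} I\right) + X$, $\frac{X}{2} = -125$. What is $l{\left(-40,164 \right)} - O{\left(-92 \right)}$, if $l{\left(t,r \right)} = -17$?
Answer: $-8139$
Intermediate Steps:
$X = -250$ ($X = 2 \left(-125\right) = -250$)
$O{\left(I \right)} = -250 + I + I^{2}$ ($O{\left(I \right)} = \left(I^{2} + \frac{I + I}{I + I} I\right) - 250 = \left(I^{2} + \frac{2 I}{2 I} I\right) - 250 = \left(I^{2} + 2 I \frac{1}{2 I} I\right) - 250 = \left(I^{2} + 1 I\right) - 250 = \left(I^{2} + I\right) - 250 = \left(I + I^{2}\right) - 250 = -250 + I + I^{2}$)
$l{\left(-40,164 \right)} - O{\left(-92 \right)} = -17 - \left(-250 - 92 + \left(-92\right)^{2}\right) = -17 - \left(-250 - 92 + 8464\right) = -17 - 8122 = -8139$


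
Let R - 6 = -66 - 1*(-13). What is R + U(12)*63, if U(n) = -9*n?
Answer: -6851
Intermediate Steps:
R = -47 (R = 6 + (-66 - 1*(-13)) = 6 + (-66 + 13) = 6 - 53 = -47)
R + U(12)*63 = -47 - 9*12*63 = -47 - 108*63 = -47 - 6804 = -6851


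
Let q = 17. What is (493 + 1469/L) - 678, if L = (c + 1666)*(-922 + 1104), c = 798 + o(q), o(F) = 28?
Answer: -6454167/34888 ≈ -185.00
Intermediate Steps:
c = 826 (c = 798 + 28 = 826)
L = 453544 (L = (826 + 1666)*(-922 + 1104) = 2492*182 = 453544)
(493 + 1469/L) - 678 = (493 + 1469/453544) - 678 = (493 + 1469*(1/453544)) - 678 = (493 + 113/34888) - 678 = 17199897/34888 - 678 = -6454167/34888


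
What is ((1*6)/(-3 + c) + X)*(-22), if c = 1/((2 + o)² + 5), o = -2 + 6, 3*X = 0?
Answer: 2706/61 ≈ 44.361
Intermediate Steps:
X = 0 (X = (⅓)*0 = 0)
o = 4
c = 1/41 (c = 1/((2 + 4)² + 5) = 1/(6² + 5) = 1/(36 + 5) = 1/41 ≈ 0.024390)
((1*6)/(-3 + c) + X)*(-22) = ((1*6)/(-3 + 1/41) + 0)*(-22) = (6/(-122/41) + 0)*(-22) = (6*(-41/122) + 0)*(-22) = (-123/61 + 0)*(-22) = -123/61*(-22) = 2706/61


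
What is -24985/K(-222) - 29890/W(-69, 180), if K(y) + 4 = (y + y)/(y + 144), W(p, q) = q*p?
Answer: -100835513/6831 ≈ -14761.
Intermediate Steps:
W(p, q) = p*q
K(y) = -4 + 2*y/(144 + y) (K(y) = -4 + (y + y)/(y + 144) = -4 + (2*y)/(144 + y) = -4 + 2*y/(144 + y))
-24985/K(-222) - 29890/W(-69, 180) = -24985*(144 - 222)/(2*(-288 - 1*(-222))) - 29890/((-69*180)) = -24985*(-39/(-288 + 222)) - 29890/(-12420) = -24985/(2*(-1/78)*(-66)) - 29890*(-1/12420) = -24985/22/13 + 2989/1242 = -24985*13/22 + 2989/1242 = -324805/22 + 2989/1242 = -100835513/6831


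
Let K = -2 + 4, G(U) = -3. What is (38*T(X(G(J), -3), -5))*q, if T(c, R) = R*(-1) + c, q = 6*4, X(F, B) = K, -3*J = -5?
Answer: 6384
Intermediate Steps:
J = 5/3 (J = -⅓*(-5) = 5/3 ≈ 1.6667)
K = 2
X(F, B) = 2
q = 24
T(c, R) = c - R (T(c, R) = -R + c = c - R)
(38*T(X(G(J), -3), -5))*q = (38*(2 - 1*(-5)))*24 = (38*(2 + 5))*24 = (38*7)*24 = 266*24 = 6384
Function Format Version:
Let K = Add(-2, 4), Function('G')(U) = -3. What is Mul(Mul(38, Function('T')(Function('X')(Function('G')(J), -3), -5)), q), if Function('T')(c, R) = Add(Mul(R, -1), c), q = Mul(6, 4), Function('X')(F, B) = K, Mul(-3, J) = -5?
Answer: 6384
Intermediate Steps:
J = Rational(5, 3) (J = Mul(Rational(-1, 3), -5) = Rational(5, 3) ≈ 1.6667)
K = 2
Function('X')(F, B) = 2
q = 24
Function('T')(c, R) = Add(c, Mul(-1, R)) (Function('T')(c, R) = Add(Mul(-1, R), c) = Add(c, Mul(-1, R)))
Mul(Mul(38, Function('T')(Function('X')(Function('G')(J), -3), -5)), q) = Mul(Mul(38, Add(2, Mul(-1, -5))), 24) = Mul(Mul(38, Add(2, 5)), 24) = Mul(Mul(38, 7), 24) = Mul(266, 24) = 6384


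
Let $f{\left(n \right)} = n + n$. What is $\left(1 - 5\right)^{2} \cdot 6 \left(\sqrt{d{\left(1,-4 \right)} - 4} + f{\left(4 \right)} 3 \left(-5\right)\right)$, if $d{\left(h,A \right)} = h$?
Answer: $-11520 + 96 i \sqrt{3} \approx -11520.0 + 166.28 i$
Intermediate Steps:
$f{\left(n \right)} = 2 n$
$\left(1 - 5\right)^{2} \cdot 6 \left(\sqrt{d{\left(1,-4 \right)} - 4} + f{\left(4 \right)} 3 \left(-5\right)\right) = \left(1 - 5\right)^{2} \cdot 6 \left(\sqrt{1 - 4} + 2 \cdot 4 \cdot 3 \left(-5\right)\right) = \left(-4\right)^{2} \cdot 6 \left(\sqrt{-3} + 8 \cdot 3 \left(-5\right)\right) = 16 \cdot 6 \left(i \sqrt{3} + 24 \left(-5\right)\right) = 96 \left(i \sqrt{3} - 120\right) = 96 \left(-120 + i \sqrt{3}\right) = -11520 + 96 i \sqrt{3}$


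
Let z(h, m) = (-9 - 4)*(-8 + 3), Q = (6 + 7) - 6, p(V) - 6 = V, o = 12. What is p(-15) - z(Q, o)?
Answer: -74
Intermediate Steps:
p(V) = 6 + V
Q = 7 (Q = 13 - 6 = 7)
z(h, m) = 65 (z(h, m) = -13*(-5) = 65)
p(-15) - z(Q, o) = (6 - 15) - 1*65 = -9 - 65 = -74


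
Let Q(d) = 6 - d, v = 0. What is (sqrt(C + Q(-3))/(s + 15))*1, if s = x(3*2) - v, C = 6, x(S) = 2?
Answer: sqrt(15)/17 ≈ 0.22782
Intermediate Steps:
s = 2 (s = 2 - 1*0 = 2 + 0 = 2)
(sqrt(C + Q(-3))/(s + 15))*1 = (sqrt(6 + (6 - 1*(-3)))/(2 + 15))*1 = (sqrt(6 + (6 + 3))/17)*1 = (sqrt(6 + 9)*(1/17))*1 = (sqrt(15)*(1/17))*1 = (sqrt(15)/17)*1 = sqrt(15)/17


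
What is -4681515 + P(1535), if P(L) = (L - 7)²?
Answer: -2346731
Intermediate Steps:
P(L) = (-7 + L)²
-4681515 + P(1535) = -4681515 + (-7 + 1535)² = -4681515 + 1528² = -4681515 + 2334784 = -2346731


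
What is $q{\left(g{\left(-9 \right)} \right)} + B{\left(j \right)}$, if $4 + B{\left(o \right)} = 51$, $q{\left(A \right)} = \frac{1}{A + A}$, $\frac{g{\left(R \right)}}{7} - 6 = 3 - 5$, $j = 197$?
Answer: $\frac{2633}{56} \approx 47.018$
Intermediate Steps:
$g{\left(R \right)} = 28$ ($g{\left(R \right)} = 42 + 7 \left(3 - 5\right) = 42 + 7 \left(-2\right) = 42 - 14 = 28$)
$q{\left(A \right)} = \frac{1}{2 A}$
$B{\left(o \right)} = 47$ ($B{\left(o \right)} = -4 + 51 = 47$)
$q{\left(g{\left(-9 \right)} \right)} + B{\left(j \right)} = \frac{1}{2 \cdot 28} + 47 = \frac{1}{2} \cdot \frac{1}{28} + 47 = \frac{1}{56} + 47 = \frac{2633}{56}$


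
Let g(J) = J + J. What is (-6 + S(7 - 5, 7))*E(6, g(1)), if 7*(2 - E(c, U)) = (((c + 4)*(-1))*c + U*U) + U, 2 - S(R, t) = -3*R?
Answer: 136/7 ≈ 19.429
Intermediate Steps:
S(R, t) = 2 + 3*R (S(R, t) = 2 - (-3)*R = 2 + 3*R)
g(J) = 2*J
E(c, U) = 2 - U/7 - U²/7 - c*(-4 - c)/7 (E(c, U) = 2 - ((((c + 4)*(-1))*c + U*U) + U)/7 = 2 - ((((4 + c)*(-1))*c + U²) + U)/7 = 2 - (((-4 - c)*c + U²) + U)/7 = 2 - ((c*(-4 - c) + U²) + U)/7 = 2 - ((U² + c*(-4 - c)) + U)/7 = 2 - (U + U² + c*(-4 - c))/7 = 2 + (-U/7 - U²/7 - c*(-4 - c)/7) = 2 - U/7 - U²/7 - c*(-4 - c)/7)
(-6 + S(7 - 5, 7))*E(6, g(1)) = (-6 + (2 + 3*(7 - 5)))*(2 - 2/7 - (2*1)²/7 + (⅐)*6² + (4/7)*6) = (-6 + (2 + 3*2))*(2 - ⅐*2 - ⅐*2² + (⅐)*36 + 24/7) = (-6 + (2 + 6))*(2 - 2/7 - ⅐*4 + 36/7 + 24/7) = (-6 + 8)*(2 - 2/7 - 4/7 + 36/7 + 24/7) = 2*(68/7) = 136/7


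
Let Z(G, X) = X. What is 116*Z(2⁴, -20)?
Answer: -2320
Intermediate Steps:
116*Z(2⁴, -20) = 116*(-20) = -2320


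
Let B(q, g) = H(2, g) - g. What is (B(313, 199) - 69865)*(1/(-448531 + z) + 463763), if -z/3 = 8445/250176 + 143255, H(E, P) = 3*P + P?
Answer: -2352849181612468940812/73242868477 ≈ -3.2124e+10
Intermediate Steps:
H(E, P) = 4*P
z = -35838971325/83392 (z = -3*(8445/250176 + 143255) = -3*(8445*(1/250176) + 143255) = -3*(2815/83392 + 143255) = -3*11946323775/83392 = -35838971325/83392 ≈ -4.2977e+5)
B(q, g) = 3*g (B(q, g) = 4*g - g = 3*g)
(B(313, 199) - 69865)*(1/(-448531 + z) + 463763) = (3*199 - 69865)*(1/(-448531 - 35838971325/83392) + 463763) = (597 - 69865)*(1/(-73242868477/83392) + 463763) = -69268*(-83392/73242868477 + 463763) = -69268*33967332413415559/73242868477 = -2352849181612468940812/73242868477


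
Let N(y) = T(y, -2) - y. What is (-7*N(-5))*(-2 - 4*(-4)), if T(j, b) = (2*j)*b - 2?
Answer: -2254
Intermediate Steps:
T(j, b) = -2 + 2*b*j (T(j, b) = 2*b*j - 2 = -2 + 2*b*j)
N(y) = -2 - 5*y (N(y) = (-2 + 2*(-2)*y) - y = (-2 - 4*y) - y = -2 - 5*y)
(-7*N(-5))*(-2 - 4*(-4)) = (-7*(-2 - 5*(-5)))*(-2 - 4*(-4)) = (-7*(-2 + 25))*(-2 + 16) = -7*23*14 = -161*14 = -2254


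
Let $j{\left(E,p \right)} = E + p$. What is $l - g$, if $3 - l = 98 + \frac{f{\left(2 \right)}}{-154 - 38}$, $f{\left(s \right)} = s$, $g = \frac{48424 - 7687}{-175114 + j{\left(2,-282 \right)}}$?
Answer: $- \frac{797753567}{8418912} \approx -94.757$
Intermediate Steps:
$g = - \frac{40737}{175394}$ ($g = \frac{48424 - 7687}{-175114 + \left(2 - 282\right)} = \frac{40737}{-175114 - 280} = \frac{40737}{-175394} = 40737 \left(- \frac{1}{175394}\right) = - \frac{40737}{175394} \approx -0.23226$)
$l = - \frac{9119}{96}$ ($l = 3 - \left(98 + \frac{2}{-154 - 38}\right) = 3 - \left(98 + \frac{2}{-192}\right) = 3 - \left(98 + 2 \left(- \frac{1}{192}\right)\right) = 3 - \left(98 - \frac{1}{96}\right) = 3 - \frac{9407}{96} = - \frac{9119}{96} \approx -94.99$)
$l - g = - \frac{9119}{96} - - \frac{40737}{175394} = - \frac{9119}{96} + \frac{40737}{175394} = - \frac{797753567}{8418912}$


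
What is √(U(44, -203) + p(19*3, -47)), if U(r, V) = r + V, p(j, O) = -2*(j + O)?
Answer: I*√179 ≈ 13.379*I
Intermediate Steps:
p(j, O) = -2*O - 2*j (p(j, O) = -2*(O + j) = -2*O - 2*j)
U(r, V) = V + r
√(U(44, -203) + p(19*3, -47)) = √((-203 + 44) + (-2*(-47) - 38*3)) = √(-159 + (94 - 2*57)) = √(-159 + (94 - 114)) = √(-159 - 20) = √(-179) = I*√179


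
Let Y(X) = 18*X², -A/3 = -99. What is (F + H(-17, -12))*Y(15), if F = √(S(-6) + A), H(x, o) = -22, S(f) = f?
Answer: -89100 + 4050*√291 ≈ -20012.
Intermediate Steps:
A = 297 (A = -3*(-99) = 297)
F = √291 (F = √(-6 + 297) = √291 ≈ 17.059)
(F + H(-17, -12))*Y(15) = (√291 - 22)*(18*15²) = (-22 + √291)*(18*225) = (-22 + √291)*4050 = -89100 + 4050*√291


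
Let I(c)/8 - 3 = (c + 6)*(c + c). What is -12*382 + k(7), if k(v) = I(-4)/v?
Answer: -32192/7 ≈ -4598.9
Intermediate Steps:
I(c) = 24 + 16*c*(6 + c) (I(c) = 24 + 8*((c + 6)*(c + c)) = 24 + 8*((6 + c)*(2*c)) = 24 + 8*(2*c*(6 + c)) = 24 + 16*c*(6 + c))
k(v) = -104/v (k(v) = (24 + 16*(-4)² + 96*(-4))/v = (24 + 16*16 - 384)/v = (24 + 256 - 384)/v = -104/v)
-12*382 + k(7) = -12*382 - 104/7 = -4584 - 104*⅐ = -4584 - 104/7 = -32192/7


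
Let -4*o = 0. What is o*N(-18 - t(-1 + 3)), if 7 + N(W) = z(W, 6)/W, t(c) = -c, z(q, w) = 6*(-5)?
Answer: 0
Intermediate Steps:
o = 0 (o = -¼*0 = 0)
z(q, w) = -30
N(W) = -7 - 30/W
o*N(-18 - t(-1 + 3)) = 0*(-7 - 30/(-18 - (-1)*(-1 + 3))) = 0*(-7 - 30/(-18 - (-1)*2)) = 0*(-7 - 30/(-18 - 1*(-2))) = 0*(-7 - 30/(-18 + 2)) = 0*(-7 - 30/(-16)) = 0*(-7 - 30*(-1/16)) = 0*(-7 + 15/8) = 0*(-41/8) = 0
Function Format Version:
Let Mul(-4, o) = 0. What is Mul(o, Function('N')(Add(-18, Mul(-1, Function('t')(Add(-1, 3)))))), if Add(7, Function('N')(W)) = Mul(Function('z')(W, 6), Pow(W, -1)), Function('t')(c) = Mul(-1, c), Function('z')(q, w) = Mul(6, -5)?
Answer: 0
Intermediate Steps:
o = 0 (o = Mul(Rational(-1, 4), 0) = 0)
Function('z')(q, w) = -30
Function('N')(W) = Add(-7, Mul(-30, Pow(W, -1)))
Mul(o, Function('N')(Add(-18, Mul(-1, Function('t')(Add(-1, 3)))))) = Mul(0, Add(-7, Mul(-30, Pow(Add(-18, Mul(-1, Mul(-1, Add(-1, 3)))), -1)))) = Mul(0, Add(-7, Mul(-30, Pow(Add(-18, Mul(-1, Mul(-1, 2))), -1)))) = Mul(0, Add(-7, Mul(-30, Pow(Add(-18, Mul(-1, -2)), -1)))) = Mul(0, Add(-7, Mul(-30, Pow(Add(-18, 2), -1)))) = Mul(0, Add(-7, Mul(-30, Pow(-16, -1)))) = Mul(0, Add(-7, Mul(-30, Rational(-1, 16)))) = Mul(0, Add(-7, Rational(15, 8))) = Mul(0, Rational(-41, 8)) = 0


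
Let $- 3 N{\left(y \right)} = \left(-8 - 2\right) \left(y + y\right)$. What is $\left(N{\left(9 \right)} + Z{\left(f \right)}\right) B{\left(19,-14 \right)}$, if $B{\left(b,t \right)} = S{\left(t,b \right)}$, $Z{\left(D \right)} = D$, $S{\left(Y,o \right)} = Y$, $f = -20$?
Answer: $-560$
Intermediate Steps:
$N{\left(y \right)} = \frac{20 y}{3}$ ($N{\left(y \right)} = - \frac{\left(-8 - 2\right) \left(y + y\right)}{3} = - \frac{\left(-10\right) 2 y}{3} = - \frac{\left(-20\right) y}{3} = \frac{20 y}{3}$)
$B{\left(b,t \right)} = t$
$\left(N{\left(9 \right)} + Z{\left(f \right)}\right) B{\left(19,-14 \right)} = \left(\frac{20}{3} \cdot 9 - 20\right) \left(-14\right) = \left(60 - 20\right) \left(-14\right) = 40 \left(-14\right) = -560$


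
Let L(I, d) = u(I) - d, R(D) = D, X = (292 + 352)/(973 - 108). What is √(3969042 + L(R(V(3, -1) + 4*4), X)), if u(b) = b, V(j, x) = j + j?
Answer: 2*√742438088585/865 ≈ 1992.3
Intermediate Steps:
V(j, x) = 2*j
X = 644/865 ≈ 0.74451
L(I, d) = I - d
√(3969042 + L(R(V(3, -1) + 4*4), X)) = √(3969042 + ((2*3 + 4*4) - 1*644/865)) = √(3969042 + ((6 + 16) - 644/865)) = √(3969042 + (22 - 644/865)) = √(3969042 + 18386/865) = √(3433239716/865) = 2*√742438088585/865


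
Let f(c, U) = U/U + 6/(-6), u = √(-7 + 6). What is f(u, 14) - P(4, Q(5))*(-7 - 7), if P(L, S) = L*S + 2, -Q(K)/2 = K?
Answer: -532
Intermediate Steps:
Q(K) = -2*K
P(L, S) = 2 + L*S
u = I (u = √(-1) = I ≈ 1.0*I)
f(c, U) = 0 (f(c, U) = 1 + 6*(-⅙) = 1 - 1 = 0)
f(u, 14) - P(4, Q(5))*(-7 - 7) = 0 - (2 + 4*(-2*5))*(-7 - 7) = 0 - (2 + 4*(-10))*(-14) = 0 - (2 - 40)*(-14) = 0 - (-38)*(-14) = 0 - 1*532 = 0 - 532 = -532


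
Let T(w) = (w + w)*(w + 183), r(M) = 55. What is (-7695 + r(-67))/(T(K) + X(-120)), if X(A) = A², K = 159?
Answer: -1910/30789 ≈ -0.062035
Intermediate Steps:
T(w) = 2*w*(183 + w) (T(w) = (2*w)*(183 + w) = 2*w*(183 + w))
(-7695 + r(-67))/(T(K) + X(-120)) = (-7695 + 55)/(2*159*(183 + 159) + (-120)²) = -7640/(2*159*342 + 14400) = -7640/(108756 + 14400) = -7640/123156 = -7640*1/123156 = -1910/30789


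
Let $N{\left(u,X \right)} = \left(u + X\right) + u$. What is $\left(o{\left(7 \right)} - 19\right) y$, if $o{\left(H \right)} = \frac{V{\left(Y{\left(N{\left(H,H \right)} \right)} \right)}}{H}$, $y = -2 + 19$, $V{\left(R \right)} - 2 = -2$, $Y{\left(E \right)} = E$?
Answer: $-323$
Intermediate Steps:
$N{\left(u,X \right)} = X + 2 u$ ($N{\left(u,X \right)} = \left(X + u\right) + u = X + 2 u$)
$V{\left(R \right)} = 0$ ($V{\left(R \right)} = 2 - 2 = 0$)
$y = 17$
$o{\left(H \right)} = 0$ ($o{\left(H \right)} = \frac{0}{H} = 0$)
$\left(o{\left(7 \right)} - 19\right) y = \left(0 - 19\right) 17 = \left(-19\right) 17 = -323$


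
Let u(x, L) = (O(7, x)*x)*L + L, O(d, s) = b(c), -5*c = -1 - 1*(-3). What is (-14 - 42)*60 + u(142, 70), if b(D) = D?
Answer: -7266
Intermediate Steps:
c = -⅖ (c = -(-1 - 1*(-3))/5 = -(-1 + 3)/5 = -⅕*2 = -⅖ ≈ -0.40000)
O(d, s) = -⅖
u(x, L) = L - 2*L*x/5 (u(x, L) = (-2*x/5)*L + L = -2*L*x/5 + L = L - 2*L*x/5)
(-14 - 42)*60 + u(142, 70) = (-14 - 42)*60 + (⅕)*70*(5 - 2*142) = -56*60 + (⅕)*70*(5 - 284) = -3360 + (⅕)*70*(-279) = -3360 - 3906 = -7266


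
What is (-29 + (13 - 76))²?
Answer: 8464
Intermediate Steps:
(-29 + (13 - 76))² = (-29 - 63)² = (-92)² = 8464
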